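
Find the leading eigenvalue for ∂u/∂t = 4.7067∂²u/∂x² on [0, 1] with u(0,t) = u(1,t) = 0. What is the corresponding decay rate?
Eigenvalues: λₙ = 4.7067n²π².
First three modes:
  n=1: λ₁ = 4.7067π² ≈ 46.453
  n=2: λ₂ = 18.8268π² ≈ 185.813 (4× faster decay)
  n=3: λ₃ = 42.3603π² ≈ 418.079 (9× faster decay)
As t → ∞, higher modes decay exponentially faster. The n=1 mode dominates: u ~ c₁ sin(πx) e^{-λ₁t}.
Decay rate: λ₁ = 4.7067π² ≈ 46.453.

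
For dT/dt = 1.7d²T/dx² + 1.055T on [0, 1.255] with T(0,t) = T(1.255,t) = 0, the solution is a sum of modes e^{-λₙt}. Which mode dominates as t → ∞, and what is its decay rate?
Eigenvalues: λₙ = 1.7n²π²/1.255² - 1.055.
First three modes:
  n=1: λ₁ = 1.7π²/1.255² - 1.055 ≈ 9.598
  n=2: λ₂ = 6.8π²/1.255² - 1.055 ≈ 41.556
  n=3: λ₃ = 15.3π²/1.255² - 1.055 ≈ 94.82
Since 1.7π²/1.255² ≈ 10.653 > 1.055, all λₙ > 0.
The n=1 mode decays slowest → dominates as t → ∞.
Asymptotic: T ~ c₁ sin(πx/1.255) e^{-λ₁t} with decay rate λ₁ ≈ 9.598.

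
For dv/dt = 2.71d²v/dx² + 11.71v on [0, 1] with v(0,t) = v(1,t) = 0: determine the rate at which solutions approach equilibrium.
Eigenvalues: λₙ = 2.71n²π²/1² - 11.71.
First three modes:
  n=1: λ₁ = 2.71π² - 11.71 ≈ 15.037
  n=2: λ₂ = 10.84π² - 11.71 ≈ 95.277
  n=3: λ₃ = 24.39π² - 11.71 ≈ 229.01
Since 2.71π² ≈ 26.747 > 11.71, all λₙ > 0.
The n=1 mode decays slowest → dominates as t → ∞.
Asymptotic: v ~ c₁ sin(πx/1) e^{-λ₁t} with decay rate λ₁ ≈ 15.037.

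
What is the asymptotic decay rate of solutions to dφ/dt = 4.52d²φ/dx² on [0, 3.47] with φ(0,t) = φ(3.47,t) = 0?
Eigenvalues: λₙ = 4.52n²π²/3.47².
First three modes:
  n=1: λ₁ = 4.52π²/3.47² ≈ 3.705
  n=2: λ₂ = 18.08π²/3.47² ≈ 14.82 (4× faster decay)
  n=3: λ₃ = 40.68π²/3.47² ≈ 33.344 (9× faster decay)
As t → ∞, higher modes decay exponentially faster. The n=1 mode dominates: φ ~ c₁ sin(πx/3.47) e^{-λ₁t}.
Decay rate: λ₁ = 4.52π²/3.47² ≈ 3.705.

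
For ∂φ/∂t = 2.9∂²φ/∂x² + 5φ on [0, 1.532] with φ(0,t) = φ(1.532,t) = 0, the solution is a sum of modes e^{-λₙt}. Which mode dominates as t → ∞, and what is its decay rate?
Eigenvalues: λₙ = 2.9n²π²/1.532² - 5.
First three modes:
  n=1: λ₁ = 2.9π²/1.532² - 5 ≈ 7.195
  n=2: λ₂ = 11.6π²/1.532² - 5 ≈ 43.78
  n=3: λ₃ = 26.1π²/1.532² - 5 ≈ 104.755
Since 2.9π²/1.532² ≈ 12.195 > 5, all λₙ > 0.
The n=1 mode decays slowest → dominates as t → ∞.
Asymptotic: φ ~ c₁ sin(πx/1.532) e^{-λ₁t} with decay rate λ₁ ≈ 7.195.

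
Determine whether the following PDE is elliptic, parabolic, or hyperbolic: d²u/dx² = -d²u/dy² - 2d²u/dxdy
Rewriting in standard form: d²u/dx² + 2d²u/dxdy + d²u/dy² = 0. Coefficients: A = 1, B = 2, C = 1. B² - 4AC = 0, which is zero, so the equation is parabolic.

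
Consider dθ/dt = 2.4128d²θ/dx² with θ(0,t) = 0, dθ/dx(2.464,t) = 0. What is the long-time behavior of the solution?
As t → ∞, θ → 0. Heat escapes through the Dirichlet boundary.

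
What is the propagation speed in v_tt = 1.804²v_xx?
Speed = 1.804. Information travels along characteristics x = x₀ ± 1.804t.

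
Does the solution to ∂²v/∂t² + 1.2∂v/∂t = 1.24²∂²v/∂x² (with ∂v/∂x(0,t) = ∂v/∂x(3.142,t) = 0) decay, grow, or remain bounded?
v → constant (steady state). Damping (γ=1.2) dissipates the nonconstant modes; with Neumann BCs the spatial average obeys M''+γM'=0 and tends to a finite limit.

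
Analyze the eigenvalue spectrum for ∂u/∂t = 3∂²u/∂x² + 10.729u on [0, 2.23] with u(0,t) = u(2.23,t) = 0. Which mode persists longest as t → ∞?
Eigenvalues: λₙ = 3n²π²/2.23² - 10.729.
First three modes:
  n=1: λ₁ = 3π²/2.23² - 10.729 ≈ -4.775
  n=2: λ₂ = 12π²/2.23² - 10.729 ≈ 13.087
  n=3: λ₃ = 27π²/2.23² - 10.729 ≈ 42.857
Since 3π²/2.23² ≈ 5.954 < 10.729, λ₁ < 0.
The n=1 mode grows fastest (−λₙ is largest for n=1) → dominates.
Asymptotic: u ~ c₁ sin(πx/2.23) e^{4.775t} (exponential growth at rate −λ₁ ≈ 4.775).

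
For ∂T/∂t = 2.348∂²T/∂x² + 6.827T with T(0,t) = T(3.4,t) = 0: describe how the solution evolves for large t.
T grows unboundedly. Reaction dominates diffusion (r=6.827 > κπ²/L²≈2); solution grows exponentially.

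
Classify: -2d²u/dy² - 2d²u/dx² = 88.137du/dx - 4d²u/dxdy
Rewriting in standard form: -2d²u/dx² + 4d²u/dxdy - 2d²u/dy² - 88.137du/dx = 0. Parabolic (discriminant = 0).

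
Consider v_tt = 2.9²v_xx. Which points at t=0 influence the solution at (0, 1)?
Domain of dependence: [-2.9, 2.9]. Signals travel at speed 2.9, so data within |x - 0| ≤ 2.9·1 = 2.9 can reach the point.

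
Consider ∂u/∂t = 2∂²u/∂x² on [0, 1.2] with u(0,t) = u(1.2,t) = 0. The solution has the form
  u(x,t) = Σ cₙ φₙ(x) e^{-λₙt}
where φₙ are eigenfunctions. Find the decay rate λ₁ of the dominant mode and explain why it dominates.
Eigenvalues: λₙ = 2n²π²/1.2².
First three modes:
  n=1: λ₁ = 2π²/1.2² ≈ 13.708
  n=2: λ₂ = 8π²/1.2² ≈ 54.831 (4× faster decay)
  n=3: λ₃ = 18π²/1.2² ≈ 123.37 (9× faster decay)
As t → ∞, higher modes decay exponentially faster. The n=1 mode dominates: u ~ c₁ sin(πx/1.2) e^{-λ₁t}.
Decay rate: λ₁ = 2π²/1.2² ≈ 13.708.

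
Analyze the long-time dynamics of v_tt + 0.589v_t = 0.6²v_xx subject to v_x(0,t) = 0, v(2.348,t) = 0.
Long-time behavior: v → 0. Damping (γ=0.589) dissipates energy; oscillations decay exponentially.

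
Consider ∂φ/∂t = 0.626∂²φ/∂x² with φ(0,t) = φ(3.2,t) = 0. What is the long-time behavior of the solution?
As t → ∞, φ → 0. Heat diffuses out through both boundaries.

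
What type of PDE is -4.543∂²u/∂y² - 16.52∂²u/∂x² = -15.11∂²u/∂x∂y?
Rewriting in standard form: -16.52∂²u/∂x² + 15.11∂²u/∂x∂y - 4.543∂²u/∂y² = 0. With A = -16.52, B = 15.11, C = -4.543, the discriminant is -71.88934. This is an elliptic PDE.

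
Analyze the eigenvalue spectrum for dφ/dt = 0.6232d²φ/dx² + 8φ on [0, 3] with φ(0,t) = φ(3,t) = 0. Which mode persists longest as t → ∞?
Eigenvalues: λₙ = 0.6232n²π²/3² - 8.
First three modes:
  n=1: λ₁ = 0.6232π²/3² - 8 ≈ -7.317
  n=2: λ₂ = 2.4928π²/3² - 8 ≈ -5.266
  n=3: λ₃ = 5.6088π²/3² - 8 ≈ -1.849
Since 0.6232π²/3² ≈ 0.683 < 8, λ₁ < 0.
The n=1 mode grows fastest (−λₙ is largest for n=1) → dominates.
Asymptotic: φ ~ c₁ sin(πx/3) e^{7.317t} (exponential growth at rate −λ₁ ≈ 7.317).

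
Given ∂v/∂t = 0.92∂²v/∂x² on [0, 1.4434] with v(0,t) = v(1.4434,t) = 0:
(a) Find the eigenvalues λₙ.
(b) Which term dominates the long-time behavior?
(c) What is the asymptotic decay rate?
Eigenvalues: λₙ = 0.92n²π²/1.4434².
First three modes:
  n=1: λ₁ = 0.92π²/1.4434² ≈ 4.358
  n=2: λ₂ = 3.68π²/1.4434² ≈ 17.433 (4× faster decay)
  n=3: λ₃ = 8.28π²/1.4434² ≈ 39.224 (9× faster decay)
As t → ∞, higher modes decay exponentially faster. The n=1 mode dominates: v ~ c₁ sin(πx/1.4434) e^{-λ₁t}.
Decay rate: λ₁ = 0.92π²/1.4434² ≈ 4.358.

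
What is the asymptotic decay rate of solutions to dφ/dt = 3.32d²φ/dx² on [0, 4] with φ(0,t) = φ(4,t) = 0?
Eigenvalues: λₙ = 3.32n²π²/4².
First three modes:
  n=1: λ₁ = 3.32π²/4² ≈ 2.048
  n=2: λ₂ = 13.28π²/4² ≈ 8.192 (4× faster decay)
  n=3: λ₃ = 29.88π²/4² ≈ 18.431 (9× faster decay)
As t → ∞, higher modes decay exponentially faster. The n=1 mode dominates: φ ~ c₁ sin(πx/4) e^{-λ₁t}.
Decay rate: λ₁ = 3.32π²/4² ≈ 2.048.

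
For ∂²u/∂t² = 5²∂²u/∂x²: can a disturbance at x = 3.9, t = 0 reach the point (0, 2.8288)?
Yes. The domain of dependence is [-14.144, 14.144], and 3.9 ∈ [-14.144, 14.144].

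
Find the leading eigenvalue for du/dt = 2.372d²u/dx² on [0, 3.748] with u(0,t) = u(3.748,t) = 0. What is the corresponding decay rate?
Eigenvalues: λₙ = 2.372n²π²/3.748².
First three modes:
  n=1: λ₁ = 2.372π²/3.748² ≈ 1.667
  n=2: λ₂ = 9.488π²/3.748² ≈ 6.666 (4× faster decay)
  n=3: λ₃ = 21.348π²/3.748² ≈ 14.999 (9× faster decay)
As t → ∞, higher modes decay exponentially faster. The n=1 mode dominates: u ~ c₁ sin(πx/3.748) e^{-λ₁t}.
Decay rate: λ₁ = 2.372π²/3.748² ≈ 1.667.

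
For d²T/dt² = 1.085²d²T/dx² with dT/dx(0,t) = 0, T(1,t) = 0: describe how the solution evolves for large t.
T oscillates (no decay). Energy is conserved; the solution oscillates indefinitely as standing waves.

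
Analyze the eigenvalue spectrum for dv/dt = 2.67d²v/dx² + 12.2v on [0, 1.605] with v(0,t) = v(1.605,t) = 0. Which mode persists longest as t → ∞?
Eigenvalues: λₙ = 2.67n²π²/1.605² - 12.2.
First three modes:
  n=1: λ₁ = 2.67π²/1.605² - 12.2 ≈ -1.97
  n=2: λ₂ = 10.68π²/1.605² - 12.2 ≈ 28.719
  n=3: λ₃ = 24.03π²/1.605² - 12.2 ≈ 79.867
Since 2.67π²/1.605² ≈ 10.23 < 12.2, λ₁ < 0.
The n=1 mode grows fastest (−λₙ is largest for n=1) → dominates.
Asymptotic: v ~ c₁ sin(πx/1.605) e^{1.97t} (exponential growth at rate −λ₁ ≈ 1.97).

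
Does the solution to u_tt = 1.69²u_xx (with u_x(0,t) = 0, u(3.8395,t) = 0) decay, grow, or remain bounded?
u oscillates (no decay). Energy is conserved; the solution oscillates indefinitely as standing waves.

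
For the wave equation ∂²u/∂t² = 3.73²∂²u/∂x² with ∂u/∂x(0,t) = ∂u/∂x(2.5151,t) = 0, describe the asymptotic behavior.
u oscillates about a mean that drifts linearly in t (generically unbounded; no decay). There is no damping, so the nonconstant modes persist as standing waves (energy conserved, no decay). But with Neumann conditions at both ends the constant mode has eigenvalue 0: the spatial mean M(t) of u satisfies M'' = 0, so M(t) = M(0) + M'(0)·t. Unless the initial velocity has zero mean (∫u_t(x,0)dx = 0), the solution grows linearly in t (unbounded, though not exponentially); if it does have zero mean, the solution stays bounded and simply oscillates.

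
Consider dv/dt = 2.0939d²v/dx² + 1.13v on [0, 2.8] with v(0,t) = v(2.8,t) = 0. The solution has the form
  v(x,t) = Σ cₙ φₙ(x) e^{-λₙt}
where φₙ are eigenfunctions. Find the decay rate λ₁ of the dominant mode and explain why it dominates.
Eigenvalues: λₙ = 2.0939n²π²/2.8² - 1.13.
First three modes:
  n=1: λ₁ = 2.0939π²/2.8² - 1.13 ≈ 1.506
  n=2: λ₂ = 8.3756π²/2.8² - 1.13 ≈ 9.414
  n=3: λ₃ = 18.8451π²/2.8² - 1.13 ≈ 22.594
Since 2.0939π²/2.8² ≈ 2.636 > 1.13, all λₙ > 0.
The n=1 mode decays slowest → dominates as t → ∞.
Asymptotic: v ~ c₁ sin(πx/2.8) e^{-λ₁t} with decay rate λ₁ ≈ 1.506.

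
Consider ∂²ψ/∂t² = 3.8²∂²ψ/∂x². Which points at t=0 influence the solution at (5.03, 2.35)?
Domain of dependence: [-3.9, 13.96]. Signals travel at speed 3.8, so data within |x - 5.03| ≤ 3.8·2.35 = 8.93 can reach the point.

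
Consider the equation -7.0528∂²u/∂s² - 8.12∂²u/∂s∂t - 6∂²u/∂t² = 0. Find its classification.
Elliptic. (A = -7.0528, B = -8.12, C = -6 gives B² - 4AC = -103.3328.)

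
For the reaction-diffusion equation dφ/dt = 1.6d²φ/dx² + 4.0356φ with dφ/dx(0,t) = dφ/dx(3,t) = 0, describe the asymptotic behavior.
φ grows unboundedly. With Neumann BCs the constant mode has diffusion eigenvalue 0, so any r > 0 makes it grow like e^(4.0356t); solution grows exponentially.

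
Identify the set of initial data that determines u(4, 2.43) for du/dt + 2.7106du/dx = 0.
A single point: x = -2.586758. The characteristic through (4, 2.43) is x - 2.7106t = const, so x = 4 - 2.7106·2.43 = -2.586758.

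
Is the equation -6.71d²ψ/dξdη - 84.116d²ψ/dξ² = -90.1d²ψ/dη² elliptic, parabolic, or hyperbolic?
Rewriting in standard form: -84.116d²ψ/dξ² - 6.71d²ψ/dξdη + 90.1d²ψ/dη² = 0. Computing B² - 4AC with A = -84.116, B = -6.71, C = 90.1: discriminant = 30360.4305 (positive). Answer: hyperbolic.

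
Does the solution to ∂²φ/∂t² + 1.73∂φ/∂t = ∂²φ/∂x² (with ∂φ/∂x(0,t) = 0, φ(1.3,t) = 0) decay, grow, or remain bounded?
φ → 0. Damping (γ=1.73) dissipates energy; oscillations decay exponentially.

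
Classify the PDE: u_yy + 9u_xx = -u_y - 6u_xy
Rewriting in standard form: 9u_xx + 6u_xy + u_yy + u_y = 0. A = 9, B = 6, C = 1. Discriminant B² - 4AC = 0. Since 0 = 0, parabolic.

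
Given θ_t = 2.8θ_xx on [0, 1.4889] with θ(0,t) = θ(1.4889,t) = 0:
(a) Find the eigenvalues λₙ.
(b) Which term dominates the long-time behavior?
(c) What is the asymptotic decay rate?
Eigenvalues: λₙ = 2.8n²π²/1.4889².
First three modes:
  n=1: λ₁ = 2.8π²/1.4889² ≈ 12.466
  n=2: λ₂ = 11.2π²/1.4889² ≈ 49.864 (4× faster decay)
  n=3: λ₃ = 25.2π²/1.4889² ≈ 112.194 (9× faster decay)
As t → ∞, higher modes decay exponentially faster. The n=1 mode dominates: θ ~ c₁ sin(πx/1.4889) e^{-λ₁t}.
Decay rate: λ₁ = 2.8π²/1.4889² ≈ 12.466.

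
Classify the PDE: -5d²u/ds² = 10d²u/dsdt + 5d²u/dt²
Rewriting in standard form: -5d²u/ds² - 10d²u/dsdt - 5d²u/dt² = 0. A = -5, B = -10, C = -5. Discriminant B² - 4AC = 0. Since 0 = 0, parabolic.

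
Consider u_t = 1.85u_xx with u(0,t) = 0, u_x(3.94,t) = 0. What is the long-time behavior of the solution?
As t → ∞, u → 0. Heat escapes through the Dirichlet boundary.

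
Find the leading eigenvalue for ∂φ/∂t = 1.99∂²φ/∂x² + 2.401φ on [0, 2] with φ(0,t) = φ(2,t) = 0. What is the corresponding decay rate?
Eigenvalues: λₙ = 1.99n²π²/2² - 2.401.
First three modes:
  n=1: λ₁ = 1.99π²/2² - 2.401 ≈ 2.509
  n=2: λ₂ = 7.96π²/2² - 2.401 ≈ 17.24
  n=3: λ₃ = 17.91π²/2² - 2.401 ≈ 41.79
Since 1.99π²/2² ≈ 4.91 > 2.401, all λₙ > 0.
The n=1 mode decays slowest → dominates as t → ∞.
Asymptotic: φ ~ c₁ sin(πx/2) e^{-λ₁t} with decay rate λ₁ ≈ 2.509.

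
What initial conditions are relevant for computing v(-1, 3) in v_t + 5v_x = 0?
A single point: x = -16. The characteristic through (-1, 3) is x - 5t = const, so x = -1 - 5·3 = -16.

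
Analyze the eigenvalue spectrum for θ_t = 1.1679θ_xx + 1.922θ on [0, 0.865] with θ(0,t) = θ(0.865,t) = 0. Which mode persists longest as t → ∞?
Eigenvalues: λₙ = 1.1679n²π²/0.865² - 1.922.
First three modes:
  n=1: λ₁ = 1.1679π²/0.865² - 1.922 ≈ 13.483
  n=2: λ₂ = 4.6716π²/0.865² - 1.922 ≈ 59.7
  n=3: λ₃ = 10.5111π²/0.865² - 1.922 ≈ 136.727
Since 1.1679π²/0.865² ≈ 15.405 > 1.922, all λₙ > 0.
The n=1 mode decays slowest → dominates as t → ∞.
Asymptotic: θ ~ c₁ sin(πx/0.865) e^{-λ₁t} with decay rate λ₁ ≈ 13.483.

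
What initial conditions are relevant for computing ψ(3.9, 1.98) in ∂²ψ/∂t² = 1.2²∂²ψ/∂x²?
Domain of dependence: [1.524, 6.276]. Signals travel at speed 1.2, so data within |x - 3.9| ≤ 1.2·1.98 = 2.376 can reach the point.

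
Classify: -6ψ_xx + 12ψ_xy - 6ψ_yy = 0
Parabolic (discriminant = 0).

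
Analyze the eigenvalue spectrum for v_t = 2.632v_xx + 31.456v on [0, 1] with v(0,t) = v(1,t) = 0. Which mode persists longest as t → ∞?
Eigenvalues: λₙ = 2.632n²π²/1² - 31.456.
First three modes:
  n=1: λ₁ = 2.632π² - 31.456 ≈ -5.479
  n=2: λ₂ = 10.528π² - 31.456 ≈ 72.451
  n=3: λ₃ = 23.688π² - 31.456 ≈ 202.335
Since 2.632π² ≈ 25.977 < 31.456, λ₁ < 0.
The n=1 mode grows fastest (−λₙ is largest for n=1) → dominates.
Asymptotic: v ~ c₁ sin(πx/1) e^{5.479t} (exponential growth at rate −λ₁ ≈ 5.479).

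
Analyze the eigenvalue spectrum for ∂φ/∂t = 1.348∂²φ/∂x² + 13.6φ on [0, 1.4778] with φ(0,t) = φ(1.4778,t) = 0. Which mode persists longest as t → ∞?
Eigenvalues: λₙ = 1.348n²π²/1.4778² - 13.6.
First three modes:
  n=1: λ₁ = 1.348π²/1.4778² - 13.6 ≈ -7.508
  n=2: λ₂ = 5.392π²/1.4778² - 13.6 ≈ 10.768
  n=3: λ₃ = 12.132π²/1.4778² - 13.6 ≈ 41.228
Since 1.348π²/1.4778² ≈ 6.092 < 13.6, λ₁ < 0.
The n=1 mode grows fastest (−λₙ is largest for n=1) → dominates.
Asymptotic: φ ~ c₁ sin(πx/1.4778) e^{7.508t} (exponential growth at rate −λ₁ ≈ 7.508).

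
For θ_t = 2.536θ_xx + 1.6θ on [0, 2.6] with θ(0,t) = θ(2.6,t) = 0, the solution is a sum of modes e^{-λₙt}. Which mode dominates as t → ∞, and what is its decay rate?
Eigenvalues: λₙ = 2.536n²π²/2.6² - 1.6.
First three modes:
  n=1: λ₁ = 2.536π²/2.6² - 1.6 ≈ 2.103
  n=2: λ₂ = 10.144π²/2.6² - 1.6 ≈ 13.21
  n=3: λ₃ = 22.824π²/2.6² - 1.6 ≈ 31.723
Since 2.536π²/2.6² ≈ 3.703 > 1.6, all λₙ > 0.
The n=1 mode decays slowest → dominates as t → ∞.
Asymptotic: θ ~ c₁ sin(πx/2.6) e^{-λ₁t} with decay rate λ₁ ≈ 2.103.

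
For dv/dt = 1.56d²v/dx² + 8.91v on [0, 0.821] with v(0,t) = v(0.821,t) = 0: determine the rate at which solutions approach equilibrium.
Eigenvalues: λₙ = 1.56n²π²/0.821² - 8.91.
First three modes:
  n=1: λ₁ = 1.56π²/0.821² - 8.91 ≈ 13.932
  n=2: λ₂ = 6.24π²/0.821² - 8.91 ≈ 82.459
  n=3: λ₃ = 14.04π²/0.821² - 8.91 ≈ 196.67
Since 1.56π²/0.821² ≈ 22.842 > 8.91, all λₙ > 0.
The n=1 mode decays slowest → dominates as t → ∞.
Asymptotic: v ~ c₁ sin(πx/0.821) e^{-λ₁t} with decay rate λ₁ ≈ 13.932.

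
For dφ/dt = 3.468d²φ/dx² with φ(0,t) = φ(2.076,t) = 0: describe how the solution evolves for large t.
φ → 0. Heat diffuses out through both boundaries.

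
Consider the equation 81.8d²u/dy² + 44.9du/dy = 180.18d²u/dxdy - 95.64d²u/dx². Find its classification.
Rewriting in standard form: 95.64d²u/dx² - 180.18d²u/dxdy + 81.8d²u/dy² + 44.9du/dy = 0. Hyperbolic. (A = 95.64, B = -180.18, C = 81.8 gives B² - 4AC = 1171.4244.)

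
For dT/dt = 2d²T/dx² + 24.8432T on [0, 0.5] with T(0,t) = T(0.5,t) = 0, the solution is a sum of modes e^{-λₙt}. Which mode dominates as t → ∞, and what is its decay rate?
Eigenvalues: λₙ = 2n²π²/0.5² - 24.8432.
First three modes:
  n=1: λ₁ = 2π²/0.5² - 24.8432 ≈ 54.114
  n=2: λ₂ = 8π²/0.5² - 24.8432 ≈ 290.984
  n=3: λ₃ = 18π²/0.5² - 24.8432 ≈ 685.768
Since 2π²/0.5² ≈ 78.957 > 24.8432, all λₙ > 0.
The n=1 mode decays slowest → dominates as t → ∞.
Asymptotic: T ~ c₁ sin(πx/0.5) e^{-λ₁t} with decay rate λ₁ ≈ 54.114.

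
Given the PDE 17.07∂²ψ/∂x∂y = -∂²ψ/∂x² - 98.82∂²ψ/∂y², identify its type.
Rewriting in standard form: ∂²ψ/∂x² + 17.07∂²ψ/∂x∂y + 98.82∂²ψ/∂y² = 0. The second-order coefficients are A = 1, B = 17.07, C = 98.82. Since B² - 4AC = -103.8951 < 0, this is an elliptic PDE.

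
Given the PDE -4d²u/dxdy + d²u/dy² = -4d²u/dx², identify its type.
Rewriting in standard form: 4d²u/dx² - 4d²u/dxdy + d²u/dy² = 0. The second-order coefficients are A = 4, B = -4, C = 1. Since B² - 4AC = 0 = 0, this is a parabolic PDE.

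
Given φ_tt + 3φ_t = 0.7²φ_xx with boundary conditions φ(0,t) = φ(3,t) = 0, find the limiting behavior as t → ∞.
φ → 0. Damping (γ=3) dissipates energy; oscillations decay exponentially.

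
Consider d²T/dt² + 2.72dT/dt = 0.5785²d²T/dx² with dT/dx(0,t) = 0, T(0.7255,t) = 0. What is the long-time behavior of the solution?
As t → ∞, T → 0. Damping (γ=2.72) dissipates energy; oscillations decay exponentially.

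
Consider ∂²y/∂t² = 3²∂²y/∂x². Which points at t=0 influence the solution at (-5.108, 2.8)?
Domain of dependence: [-13.508, 3.292]. Signals travel at speed 3, so data within |x - -5.108| ≤ 3·2.8 = 8.4 can reach the point.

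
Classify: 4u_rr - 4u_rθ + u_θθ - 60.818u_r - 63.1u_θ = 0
Parabolic (discriminant = 0).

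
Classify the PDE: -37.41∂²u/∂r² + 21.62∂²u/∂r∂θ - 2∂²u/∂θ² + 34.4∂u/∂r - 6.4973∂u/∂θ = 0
A = -37.41, B = 21.62, C = -2. Discriminant B² - 4AC = 168.1444. Since 168.1444 > 0, hyperbolic.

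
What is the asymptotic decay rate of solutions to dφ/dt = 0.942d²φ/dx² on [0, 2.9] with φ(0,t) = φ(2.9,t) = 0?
Eigenvalues: λₙ = 0.942n²π²/2.9².
First three modes:
  n=1: λ₁ = 0.942π²/2.9² ≈ 1.105
  n=2: λ₂ = 3.768π²/2.9² ≈ 4.422 (4× faster decay)
  n=3: λ₃ = 8.478π²/2.9² ≈ 9.949 (9× faster decay)
As t → ∞, higher modes decay exponentially faster. The n=1 mode dominates: φ ~ c₁ sin(πx/2.9) e^{-λ₁t}.
Decay rate: λ₁ = 0.942π²/2.9² ≈ 1.105.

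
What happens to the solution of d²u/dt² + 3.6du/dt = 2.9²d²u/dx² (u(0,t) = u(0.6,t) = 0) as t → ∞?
u → 0. Damping (γ=3.6) dissipates energy; oscillations decay exponentially.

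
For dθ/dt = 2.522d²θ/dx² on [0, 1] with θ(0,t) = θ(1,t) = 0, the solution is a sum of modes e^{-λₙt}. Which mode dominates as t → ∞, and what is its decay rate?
Eigenvalues: λₙ = 2.522n²π².
First three modes:
  n=1: λ₁ = 2.522π² ≈ 24.891
  n=2: λ₂ = 10.088π² ≈ 99.565 (4× faster decay)
  n=3: λ₃ = 22.698π² ≈ 224.02 (9× faster decay)
As t → ∞, higher modes decay exponentially faster. The n=1 mode dominates: θ ~ c₁ sin(πx) e^{-λ₁t}.
Decay rate: λ₁ = 2.522π² ≈ 24.891.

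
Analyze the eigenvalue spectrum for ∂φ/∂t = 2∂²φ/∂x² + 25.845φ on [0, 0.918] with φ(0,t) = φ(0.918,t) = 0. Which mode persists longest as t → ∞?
Eigenvalues: λₙ = 2n²π²/0.918² - 25.845.
First three modes:
  n=1: λ₁ = 2π²/0.918² - 25.845 ≈ -2.422
  n=2: λ₂ = 8π²/0.918² - 25.845 ≈ 67.847
  n=3: λ₃ = 18π²/0.918² - 25.845 ≈ 184.963
Since 2π²/0.918² ≈ 23.423 < 25.845, λ₁ < 0.
The n=1 mode grows fastest (−λₙ is largest for n=1) → dominates.
Asymptotic: φ ~ c₁ sin(πx/0.918) e^{2.422t} (exponential growth at rate −λ₁ ≈ 2.422).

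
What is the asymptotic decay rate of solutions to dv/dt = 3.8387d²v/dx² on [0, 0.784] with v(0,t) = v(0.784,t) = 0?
Eigenvalues: λₙ = 3.8387n²π²/0.784².
First three modes:
  n=1: λ₁ = 3.8387π²/0.784² ≈ 61.638
  n=2: λ₂ = 15.3548π²/0.784² ≈ 246.554 (4× faster decay)
  n=3: λ₃ = 34.5483π²/0.784² ≈ 554.746 (9× faster decay)
As t → ∞, higher modes decay exponentially faster. The n=1 mode dominates: v ~ c₁ sin(πx/0.784) e^{-λ₁t}.
Decay rate: λ₁ = 3.8387π²/0.784² ≈ 61.638.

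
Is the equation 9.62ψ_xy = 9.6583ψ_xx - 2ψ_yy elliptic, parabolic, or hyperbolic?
Rewriting in standard form: -9.6583ψ_xx + 9.62ψ_xy + 2ψ_yy = 0. Computing B² - 4AC with A = -9.6583, B = 9.62, C = 2: discriminant = 169.8108 (positive). Answer: hyperbolic.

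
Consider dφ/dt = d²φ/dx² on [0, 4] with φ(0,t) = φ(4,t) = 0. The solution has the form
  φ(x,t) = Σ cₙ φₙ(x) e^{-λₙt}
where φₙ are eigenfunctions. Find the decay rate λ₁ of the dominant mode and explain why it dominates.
Eigenvalues: λₙ = n²π²/4².
First three modes:
  n=1: λ₁ = π²/4² ≈ 0.617
  n=2: λ₂ = 4π²/4² ≈ 2.467 (4× faster decay)
  n=3: λ₃ = 9π²/4² ≈ 5.552 (9× faster decay)
As t → ∞, higher modes decay exponentially faster. The n=1 mode dominates: φ ~ c₁ sin(πx/4) e^{-λ₁t}.
Decay rate: λ₁ = π²/4² ≈ 0.617.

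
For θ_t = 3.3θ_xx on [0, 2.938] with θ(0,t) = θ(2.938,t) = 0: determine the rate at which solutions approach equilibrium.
Eigenvalues: λₙ = 3.3n²π²/2.938².
First three modes:
  n=1: λ₁ = 3.3π²/2.938² ≈ 3.773
  n=2: λ₂ = 13.2π²/2.938² ≈ 15.093 (4× faster decay)
  n=3: λ₃ = 29.7π²/2.938² ≈ 33.959 (9× faster decay)
As t → ∞, higher modes decay exponentially faster. The n=1 mode dominates: θ ~ c₁ sin(πx/2.938) e^{-λ₁t}.
Decay rate: λ₁ = 3.3π²/2.938² ≈ 3.773.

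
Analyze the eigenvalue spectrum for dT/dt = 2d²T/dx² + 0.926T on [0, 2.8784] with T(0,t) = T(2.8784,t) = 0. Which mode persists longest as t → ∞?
Eigenvalues: λₙ = 2n²π²/2.8784² - 0.926.
First three modes:
  n=1: λ₁ = 2π²/2.8784² - 0.926 ≈ 1.456
  n=2: λ₂ = 8π²/2.8784² - 0.926 ≈ 8.604
  n=3: λ₃ = 18π²/2.8784² - 0.926 ≈ 20.516
Since 2π²/2.8784² ≈ 2.382 > 0.926, all λₙ > 0.
The n=1 mode decays slowest → dominates as t → ∞.
Asymptotic: T ~ c₁ sin(πx/2.8784) e^{-λ₁t} with decay rate λ₁ ≈ 1.456.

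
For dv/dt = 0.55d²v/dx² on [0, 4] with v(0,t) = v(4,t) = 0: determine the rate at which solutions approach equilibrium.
Eigenvalues: λₙ = 0.55n²π²/4².
First three modes:
  n=1: λ₁ = 0.55π²/4² ≈ 0.339
  n=2: λ₂ = 2.2π²/4² ≈ 1.357 (4× faster decay)
  n=3: λ₃ = 4.95π²/4² ≈ 3.053 (9× faster decay)
As t → ∞, higher modes decay exponentially faster. The n=1 mode dominates: v ~ c₁ sin(πx/4) e^{-λ₁t}.
Decay rate: λ₁ = 0.55π²/4² ≈ 0.339.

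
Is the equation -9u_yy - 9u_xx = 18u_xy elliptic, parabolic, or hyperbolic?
Rewriting in standard form: -9u_xx - 18u_xy - 9u_yy = 0. Computing B² - 4AC with A = -9, B = -18, C = -9: discriminant = 0 (zero). Answer: parabolic.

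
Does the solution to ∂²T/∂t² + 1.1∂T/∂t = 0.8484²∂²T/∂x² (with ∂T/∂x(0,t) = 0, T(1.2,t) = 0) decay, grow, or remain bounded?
T → 0. Damping (γ=1.1) dissipates energy; oscillations decay exponentially.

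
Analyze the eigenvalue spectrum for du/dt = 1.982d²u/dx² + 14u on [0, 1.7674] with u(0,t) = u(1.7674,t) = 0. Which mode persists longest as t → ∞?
Eigenvalues: λₙ = 1.982n²π²/1.7674² - 14.
First three modes:
  n=1: λ₁ = 1.982π²/1.7674² - 14 ≈ -7.738
  n=2: λ₂ = 7.928π²/1.7674² - 14 ≈ 11.049
  n=3: λ₃ = 17.838π²/1.7674² - 14 ≈ 42.361
Since 1.982π²/1.7674² ≈ 6.262 < 14, λ₁ < 0.
The n=1 mode grows fastest (−λₙ is largest for n=1) → dominates.
Asymptotic: u ~ c₁ sin(πx/1.7674) e^{7.738t} (exponential growth at rate −λ₁ ≈ 7.738).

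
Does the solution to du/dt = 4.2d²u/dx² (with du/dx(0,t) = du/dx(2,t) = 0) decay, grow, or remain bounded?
u → constant (steady state). Heat is conserved (no flux at boundaries); solution approaches the spatial average.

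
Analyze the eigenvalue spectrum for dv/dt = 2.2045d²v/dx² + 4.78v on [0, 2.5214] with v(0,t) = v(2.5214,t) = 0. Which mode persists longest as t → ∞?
Eigenvalues: λₙ = 2.2045n²π²/2.5214² - 4.78.
First three modes:
  n=1: λ₁ = 2.2045π²/2.5214² - 4.78 ≈ -1.358
  n=2: λ₂ = 8.818π²/2.5214² - 4.78 ≈ 8.909
  n=3: λ₃ = 19.8405π²/2.5214² - 4.78 ≈ 26.021
Since 2.2045π²/2.5214² ≈ 3.422 < 4.78, λ₁ < 0.
The n=1 mode grows fastest (−λₙ is largest for n=1) → dominates.
Asymptotic: v ~ c₁ sin(πx/2.5214) e^{1.358t} (exponential growth at rate −λ₁ ≈ 1.358).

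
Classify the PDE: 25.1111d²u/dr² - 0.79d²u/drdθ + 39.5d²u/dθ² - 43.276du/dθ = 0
A = 25.1111, B = -0.79, C = 39.5. Discriminant B² - 4AC = -3966.9297. Since -3966.9297 < 0, elliptic.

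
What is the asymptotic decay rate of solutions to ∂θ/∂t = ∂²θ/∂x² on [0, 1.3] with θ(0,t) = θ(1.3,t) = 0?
Eigenvalues: λₙ = n²π²/1.3².
First three modes:
  n=1: λ₁ = π²/1.3² ≈ 5.84
  n=2: λ₂ = 4π²/1.3² ≈ 23.36 (4× faster decay)
  n=3: λ₃ = 9π²/1.3² ≈ 52.56 (9× faster decay)
As t → ∞, higher modes decay exponentially faster. The n=1 mode dominates: θ ~ c₁ sin(πx/1.3) e^{-λ₁t}.
Decay rate: λ₁ = π²/1.3² ≈ 5.84.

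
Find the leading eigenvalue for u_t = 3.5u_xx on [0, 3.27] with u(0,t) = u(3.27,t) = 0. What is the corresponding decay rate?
Eigenvalues: λₙ = 3.5n²π²/3.27².
First three modes:
  n=1: λ₁ = 3.5π²/3.27² ≈ 3.231
  n=2: λ₂ = 14π²/3.27² ≈ 12.922 (4× faster decay)
  n=3: λ₃ = 31.5π²/3.27² ≈ 29.075 (9× faster decay)
As t → ∞, higher modes decay exponentially faster. The n=1 mode dominates: u ~ c₁ sin(πx/3.27) e^{-λ₁t}.
Decay rate: λ₁ = 3.5π²/3.27² ≈ 3.231.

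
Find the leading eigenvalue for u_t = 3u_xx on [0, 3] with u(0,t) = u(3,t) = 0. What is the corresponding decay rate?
Eigenvalues: λₙ = 3n²π²/3².
First three modes:
  n=1: λ₁ = 3π²/3² ≈ 3.29
  n=2: λ₂ = 12π²/3² ≈ 13.159 (4× faster decay)
  n=3: λ₃ = 27π²/3² ≈ 29.609 (9× faster decay)
As t → ∞, higher modes decay exponentially faster. The n=1 mode dominates: u ~ c₁ sin(πx/3) e^{-λ₁t}.
Decay rate: λ₁ = 3π²/3² ≈ 3.29.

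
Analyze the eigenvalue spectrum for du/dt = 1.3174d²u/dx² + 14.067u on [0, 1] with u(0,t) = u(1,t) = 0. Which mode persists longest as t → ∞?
Eigenvalues: λₙ = 1.3174n²π²/1² - 14.067.
First three modes:
  n=1: λ₁ = 1.3174π² - 14.067 ≈ -1.065
  n=2: λ₂ = 5.2696π² - 14.067 ≈ 37.942
  n=3: λ₃ = 11.8566π² - 14.067 ≈ 102.953
Since 1.3174π² ≈ 13.002 < 14.067, λ₁ < 0.
The n=1 mode grows fastest (−λₙ is largest for n=1) → dominates.
Asymptotic: u ~ c₁ sin(πx/1) e^{1.065t} (exponential growth at rate −λ₁ ≈ 1.065).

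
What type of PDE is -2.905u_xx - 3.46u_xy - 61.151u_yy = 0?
With A = -2.905, B = -3.46, C = -61.151, the discriminant is -698.60302. This is an elliptic PDE.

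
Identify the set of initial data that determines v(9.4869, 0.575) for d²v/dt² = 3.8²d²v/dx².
Domain of dependence: [7.3019, 11.6719]. Signals travel at speed 3.8, so data within |x - 9.4869| ≤ 3.8·0.575 = 2.185 can reach the point.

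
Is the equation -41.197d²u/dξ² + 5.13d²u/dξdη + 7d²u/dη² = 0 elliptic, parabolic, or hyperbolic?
Computing B² - 4AC with A = -41.197, B = 5.13, C = 7: discriminant = 1179.8329 (positive). Answer: hyperbolic.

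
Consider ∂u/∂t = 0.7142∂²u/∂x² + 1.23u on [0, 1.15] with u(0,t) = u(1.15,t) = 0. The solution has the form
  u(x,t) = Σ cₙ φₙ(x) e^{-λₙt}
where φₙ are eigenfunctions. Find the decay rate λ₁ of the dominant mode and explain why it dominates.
Eigenvalues: λₙ = 0.7142n²π²/1.15² - 1.23.
First three modes:
  n=1: λ₁ = 0.7142π²/1.15² - 1.23 ≈ 4.1
  n=2: λ₂ = 2.8568π²/1.15² - 1.23 ≈ 20.09
  n=3: λ₃ = 6.4278π²/1.15² - 1.23 ≈ 46.74
Since 0.7142π²/1.15² ≈ 5.33 > 1.23, all λₙ > 0.
The n=1 mode decays slowest → dominates as t → ∞.
Asymptotic: u ~ c₁ sin(πx/1.15) e^{-λ₁t} with decay rate λ₁ ≈ 4.1.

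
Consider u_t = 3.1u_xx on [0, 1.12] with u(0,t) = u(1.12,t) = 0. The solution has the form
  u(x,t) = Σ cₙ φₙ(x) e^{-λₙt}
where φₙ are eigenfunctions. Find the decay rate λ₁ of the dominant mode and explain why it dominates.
Eigenvalues: λₙ = 3.1n²π²/1.12².
First three modes:
  n=1: λ₁ = 3.1π²/1.12² ≈ 24.391
  n=2: λ₂ = 12.4π²/1.12² ≈ 97.563 (4× faster decay)
  n=3: λ₃ = 27.9π²/1.12² ≈ 219.517 (9× faster decay)
As t → ∞, higher modes decay exponentially faster. The n=1 mode dominates: u ~ c₁ sin(πx/1.12) e^{-λ₁t}.
Decay rate: λ₁ = 3.1π²/1.12² ≈ 24.391.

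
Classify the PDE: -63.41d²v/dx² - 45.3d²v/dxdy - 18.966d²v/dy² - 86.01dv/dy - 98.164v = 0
A = -63.41, B = -45.3, C = -18.966. Discriminant B² - 4AC = -2758.44624. Since -2758.44624 < 0, elliptic.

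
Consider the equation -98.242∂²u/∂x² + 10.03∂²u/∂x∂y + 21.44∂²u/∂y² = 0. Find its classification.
Hyperbolic. (A = -98.242, B = 10.03, C = 21.44 gives B² - 4AC = 8525.83482.)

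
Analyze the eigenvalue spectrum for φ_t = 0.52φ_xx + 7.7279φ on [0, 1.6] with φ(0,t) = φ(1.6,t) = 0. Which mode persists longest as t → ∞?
Eigenvalues: λₙ = 0.52n²π²/1.6² - 7.7279.
First three modes:
  n=1: λ₁ = 0.52π²/1.6² - 7.7279 ≈ -5.723
  n=2: λ₂ = 2.08π²/1.6² - 7.7279 ≈ 0.291
  n=3: λ₃ = 4.68π²/1.6² - 7.7279 ≈ 10.315
Since 0.52π²/1.6² ≈ 2.005 < 7.7279, λ₁ < 0.
The n=1 mode grows fastest (−λₙ is largest for n=1) → dominates.
Asymptotic: φ ~ c₁ sin(πx/1.6) e^{5.723t} (exponential growth at rate −λ₁ ≈ 5.723).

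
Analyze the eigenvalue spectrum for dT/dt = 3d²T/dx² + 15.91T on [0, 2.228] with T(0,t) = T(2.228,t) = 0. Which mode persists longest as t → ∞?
Eigenvalues: λₙ = 3n²π²/2.228² - 15.91.
First three modes:
  n=1: λ₁ = 3π²/2.228² - 15.91 ≈ -9.945
  n=2: λ₂ = 12π²/2.228² - 15.91 ≈ 7.949
  n=3: λ₃ = 27π²/2.228² - 15.91 ≈ 37.773
Since 3π²/2.228² ≈ 5.965 < 15.91, λ₁ < 0.
The n=1 mode grows fastest (−λₙ is largest for n=1) → dominates.
Asymptotic: T ~ c₁ sin(πx/2.228) e^{9.945t} (exponential growth at rate −λ₁ ≈ 9.945).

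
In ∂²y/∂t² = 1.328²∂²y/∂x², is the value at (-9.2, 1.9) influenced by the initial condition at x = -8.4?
Yes. The domain of dependence is [-11.7232, -6.6768], and -8.4 ∈ [-11.7232, -6.6768].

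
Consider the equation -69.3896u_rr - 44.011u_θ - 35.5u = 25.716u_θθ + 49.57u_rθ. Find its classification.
Rewriting in standard form: -69.3896u_rr - 49.57u_rθ - 25.716u_θθ - 44.011u_θ - 35.5u = 0. Elliptic. (A = -69.3896, B = -49.57, C = -25.716 gives B² - 4AC = -4680.5069144.)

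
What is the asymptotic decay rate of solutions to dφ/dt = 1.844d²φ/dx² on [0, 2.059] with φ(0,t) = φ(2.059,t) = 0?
Eigenvalues: λₙ = 1.844n²π²/2.059².
First three modes:
  n=1: λ₁ = 1.844π²/2.059² ≈ 4.293
  n=2: λ₂ = 7.376π²/2.059² ≈ 17.171 (4× faster decay)
  n=3: λ₃ = 16.596π²/2.059² ≈ 38.636 (9× faster decay)
As t → ∞, higher modes decay exponentially faster. The n=1 mode dominates: φ ~ c₁ sin(πx/2.059) e^{-λ₁t}.
Decay rate: λ₁ = 1.844π²/2.059² ≈ 4.293.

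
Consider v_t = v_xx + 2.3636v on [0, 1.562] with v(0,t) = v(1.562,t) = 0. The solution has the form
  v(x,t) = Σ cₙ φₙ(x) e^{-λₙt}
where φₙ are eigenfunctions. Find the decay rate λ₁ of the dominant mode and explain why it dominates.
Eigenvalues: λₙ = n²π²/1.562² - 2.3636.
First three modes:
  n=1: λ₁ = π²/1.562² - 2.3636 ≈ 1.682
  n=2: λ₂ = 4π²/1.562² - 2.3636 ≈ 13.817
  n=3: λ₃ = 9π²/1.562² - 2.3636 ≈ 34.043
Since π²/1.562² ≈ 4.045 > 2.3636, all λₙ > 0.
The n=1 mode decays slowest → dominates as t → ∞.
Asymptotic: v ~ c₁ sin(πx/1.562) e^{-λ₁t} with decay rate λ₁ ≈ 1.682.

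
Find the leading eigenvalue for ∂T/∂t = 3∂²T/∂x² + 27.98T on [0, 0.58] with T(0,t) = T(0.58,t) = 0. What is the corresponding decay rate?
Eigenvalues: λₙ = 3n²π²/0.58² - 27.98.
First three modes:
  n=1: λ₁ = 3π²/0.58² - 27.98 ≈ 60.037
  n=2: λ₂ = 12π²/0.58² - 27.98 ≈ 324.087
  n=3: λ₃ = 27π²/0.58² - 27.98 ≈ 764.17
Since 3π²/0.58² ≈ 88.017 > 27.98, all λₙ > 0.
The n=1 mode decays slowest → dominates as t → ∞.
Asymptotic: T ~ c₁ sin(πx/0.58) e^{-λ₁t} with decay rate λ₁ ≈ 60.037.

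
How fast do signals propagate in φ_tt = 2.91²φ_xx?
Speed = 2.91. Information travels along characteristics x = x₀ ± 2.91t.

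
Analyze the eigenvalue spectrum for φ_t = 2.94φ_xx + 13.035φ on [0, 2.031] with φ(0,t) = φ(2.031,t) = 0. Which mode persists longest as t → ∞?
Eigenvalues: λₙ = 2.94n²π²/2.031² - 13.035.
First three modes:
  n=1: λ₁ = 2.94π²/2.031² - 13.035 ≈ -6.001
  n=2: λ₂ = 11.76π²/2.031² - 13.035 ≈ 15.103
  n=3: λ₃ = 26.46π²/2.031² - 13.035 ≈ 50.275
Since 2.94π²/2.031² ≈ 7.034 < 13.035, λ₁ < 0.
The n=1 mode grows fastest (−λₙ is largest for n=1) → dominates.
Asymptotic: φ ~ c₁ sin(πx/2.031) e^{6.001t} (exponential growth at rate −λ₁ ≈ 6.001).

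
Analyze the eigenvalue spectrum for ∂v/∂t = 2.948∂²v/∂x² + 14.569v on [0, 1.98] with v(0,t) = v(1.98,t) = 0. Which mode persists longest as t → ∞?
Eigenvalues: λₙ = 2.948n²π²/1.98² - 14.569.
First three modes:
  n=1: λ₁ = 2.948π²/1.98² - 14.569 ≈ -7.147
  n=2: λ₂ = 11.792π²/1.98² - 14.569 ≈ 15.117
  n=3: λ₃ = 26.532π²/1.98² - 14.569 ≈ 52.225
Since 2.948π²/1.98² ≈ 7.422 < 14.569, λ₁ < 0.
The n=1 mode grows fastest (−λₙ is largest for n=1) → dominates.
Asymptotic: v ~ c₁ sin(πx/1.98) e^{7.147t} (exponential growth at rate −λ₁ ≈ 7.147).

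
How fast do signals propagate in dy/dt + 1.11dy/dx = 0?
Speed = 1.11. Information travels along x - 1.11t = const (rightward).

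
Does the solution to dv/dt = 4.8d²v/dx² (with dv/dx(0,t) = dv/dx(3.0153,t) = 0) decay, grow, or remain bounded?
v → constant (steady state). Heat is conserved (no flux at boundaries); solution approaches the spatial average.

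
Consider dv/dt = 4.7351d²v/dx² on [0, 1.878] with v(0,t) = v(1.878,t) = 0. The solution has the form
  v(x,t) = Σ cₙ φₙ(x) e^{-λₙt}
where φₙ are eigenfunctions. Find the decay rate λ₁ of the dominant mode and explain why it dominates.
Eigenvalues: λₙ = 4.7351n²π²/1.878².
First three modes:
  n=1: λ₁ = 4.7351π²/1.878² ≈ 13.251
  n=2: λ₂ = 18.9404π²/1.878² ≈ 53.003 (4× faster decay)
  n=3: λ₃ = 42.6159π²/1.878² ≈ 119.256 (9× faster decay)
As t → ∞, higher modes decay exponentially faster. The n=1 mode dominates: v ~ c₁ sin(πx/1.878) e^{-λ₁t}.
Decay rate: λ₁ = 4.7351π²/1.878² ≈ 13.251.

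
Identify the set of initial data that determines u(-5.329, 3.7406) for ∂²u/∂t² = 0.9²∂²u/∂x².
Domain of dependence: [-8.69554, -1.96246]. Signals travel at speed 0.9, so data within |x - -5.329| ≤ 0.9·3.7406 = 3.36654 can reach the point.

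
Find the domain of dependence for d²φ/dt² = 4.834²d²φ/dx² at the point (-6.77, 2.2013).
Domain of dependence: [-17.4110842, 3.8710842]. Signals travel at speed 4.834, so data within |x - -6.77| ≤ 4.834·2.2013 = 10.6410842 can reach the point.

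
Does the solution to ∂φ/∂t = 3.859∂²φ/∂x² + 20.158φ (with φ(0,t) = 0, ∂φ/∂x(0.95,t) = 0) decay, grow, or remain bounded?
φ grows unboundedly. Reaction dominates diffusion (r=20.158 > κπ²/(4L²)≈10.55); solution grows exponentially.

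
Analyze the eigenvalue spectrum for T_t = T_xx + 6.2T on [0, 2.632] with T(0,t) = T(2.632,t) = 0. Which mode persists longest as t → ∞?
Eigenvalues: λₙ = n²π²/2.632² - 6.2.
First three modes:
  n=1: λ₁ = π²/2.632² - 6.2 ≈ -4.775
  n=2: λ₂ = 4π²/2.632² - 6.2 ≈ -0.501
  n=3: λ₃ = 9π²/2.632² - 6.2 ≈ 6.622
Since π²/2.632² ≈ 1.425 < 6.2, λ₁ < 0.
The n=1 mode grows fastest (−λₙ is largest for n=1) → dominates.
Asymptotic: T ~ c₁ sin(πx/2.632) e^{4.775t} (exponential growth at rate −λ₁ ≈ 4.775).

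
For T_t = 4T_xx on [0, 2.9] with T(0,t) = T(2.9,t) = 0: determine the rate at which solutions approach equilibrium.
Eigenvalues: λₙ = 4n²π²/2.9².
First three modes:
  n=1: λ₁ = 4π²/2.9² ≈ 4.694
  n=2: λ₂ = 16π²/2.9² ≈ 18.777 (4× faster decay)
  n=3: λ₃ = 36π²/2.9² ≈ 42.248 (9× faster decay)
As t → ∞, higher modes decay exponentially faster. The n=1 mode dominates: T ~ c₁ sin(πx/2.9) e^{-λ₁t}.
Decay rate: λ₁ = 4π²/2.9² ≈ 4.694.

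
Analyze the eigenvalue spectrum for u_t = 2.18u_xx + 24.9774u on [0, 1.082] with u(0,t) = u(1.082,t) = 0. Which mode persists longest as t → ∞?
Eigenvalues: λₙ = 2.18n²π²/1.082² - 24.9774.
First three modes:
  n=1: λ₁ = 2.18π²/1.082² - 24.9774 ≈ -6.599
  n=2: λ₂ = 8.72π²/1.082² - 24.9774 ≈ 48.535
  n=3: λ₃ = 19.62π²/1.082² - 24.9774 ≈ 140.426
Since 2.18π²/1.082² ≈ 18.378 < 24.9774, λ₁ < 0.
The n=1 mode grows fastest (−λₙ is largest for n=1) → dominates.
Asymptotic: u ~ c₁ sin(πx/1.082) e^{6.599t} (exponential growth at rate −λ₁ ≈ 6.599).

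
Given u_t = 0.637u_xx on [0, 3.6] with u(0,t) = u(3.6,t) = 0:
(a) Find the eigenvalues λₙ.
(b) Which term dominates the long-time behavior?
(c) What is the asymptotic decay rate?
Eigenvalues: λₙ = 0.637n²π²/3.6².
First three modes:
  n=1: λ₁ = 0.637π²/3.6² ≈ 0.485
  n=2: λ₂ = 2.548π²/3.6² ≈ 1.94 (4× faster decay)
  n=3: λ₃ = 5.733π²/3.6² ≈ 4.366 (9× faster decay)
As t → ∞, higher modes decay exponentially faster. The n=1 mode dominates: u ~ c₁ sin(πx/3.6) e^{-λ₁t}.
Decay rate: λ₁ = 0.637π²/3.6² ≈ 0.485.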